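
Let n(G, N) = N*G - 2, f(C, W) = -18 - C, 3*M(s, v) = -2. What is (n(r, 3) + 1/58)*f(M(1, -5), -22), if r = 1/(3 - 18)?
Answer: 5486/145 ≈ 37.834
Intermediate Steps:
M(s, v) = -⅔ (M(s, v) = (⅓)*(-2) = -⅔)
r = -1/15 (r = 1/(-15) = -1/15 ≈ -0.066667)
n(G, N) = -2 + G*N (n(G, N) = G*N - 2 = -2 + G*N)
(n(r, 3) + 1/58)*f(M(1, -5), -22) = ((-2 - 1/15*3) + 1/58)*(-18 - 1*(-⅔)) = ((-2 - ⅕) + 1/58)*(-18 + ⅔) = (-11/5 + 1/58)*(-52/3) = -633/290*(-52/3) = 5486/145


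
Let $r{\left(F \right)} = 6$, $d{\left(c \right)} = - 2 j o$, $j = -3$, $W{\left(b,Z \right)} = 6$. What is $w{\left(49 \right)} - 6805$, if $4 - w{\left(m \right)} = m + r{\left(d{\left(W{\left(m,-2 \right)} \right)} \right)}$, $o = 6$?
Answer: $-6856$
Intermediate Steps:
$d{\left(c \right)} = 36$ ($d{\left(c \right)} = \left(-2\right) \left(-3\right) 6 = 6 \cdot 6 = 36$)
$w{\left(m \right)} = -2 - m$ ($w{\left(m \right)} = 4 - \left(m + 6\right) = 4 - \left(6 + m\right) = -2 - m$)
$w{\left(49 \right)} - 6805 = \left(-2 - 49\right) - 6805 = -51 - 6805 = -6856$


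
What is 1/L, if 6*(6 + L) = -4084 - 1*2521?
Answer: -6/6641 ≈ -0.00090348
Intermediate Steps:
L = -6641/6 (L = -6 + (-4084 - 1*2521)/6 = -6 + (-4084 - 2521)/6 = -6 + (⅙)*(-6605) = -6 - 6605/6 = -6641/6 ≈ -1106.8)
1/L = 1/(-6641/6) = -6/6641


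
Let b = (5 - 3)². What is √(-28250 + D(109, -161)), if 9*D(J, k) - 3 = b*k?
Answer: I*√254891/3 ≈ 168.29*I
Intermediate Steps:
b = 4 (b = 2² = 4)
D(J, k) = ⅓ + 4*k/9 (D(J, k) = ⅓ + (4*k)/9 = ⅓ + 4*k/9)
√(-28250 + D(109, -161)) = √(-28250 + (⅓ + (4/9)*(-161))) = √(-28250 + (⅓ - 644/9)) = √(-28250 - 641/9) = √(-254891/9) = I*√254891/3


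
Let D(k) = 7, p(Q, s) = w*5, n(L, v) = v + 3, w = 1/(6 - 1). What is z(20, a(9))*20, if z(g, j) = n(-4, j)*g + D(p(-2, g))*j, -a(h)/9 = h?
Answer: -42540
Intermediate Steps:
w = ⅕ (w = 1/5 = ⅕ ≈ 0.20000)
n(L, v) = 3 + v
a(h) = -9*h
p(Q, s) = 1 (p(Q, s) = (⅕)*5 = 1)
z(g, j) = 7*j + g*(3 + j) (z(g, j) = (3 + j)*g + 7*j = g*(3 + j) + 7*j = 7*j + g*(3 + j))
z(20, a(9))*20 = (7*(-9*9) + 20*(3 - 9*9))*20 = (7*(-81) + 20*(3 - 81))*20 = (-567 + 20*(-78))*20 = (-567 - 1560)*20 = -2127*20 = -42540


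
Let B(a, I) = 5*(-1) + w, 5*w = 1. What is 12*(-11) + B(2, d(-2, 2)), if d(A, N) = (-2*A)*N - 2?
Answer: -684/5 ≈ -136.80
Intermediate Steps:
w = 1/5 (w = (1/5)*1 = 1/5 ≈ 0.20000)
d(A, N) = -2 - 2*A*N (d(A, N) = -2*A*N - 2 = -2 - 2*A*N)
B(a, I) = -24/5 (B(a, I) = 5*(-1) + 1/5 = -5 + 1/5 = -24/5)
12*(-11) + B(2, d(-2, 2)) = 12*(-11) - 24/5 = -132 - 24/5 = -684/5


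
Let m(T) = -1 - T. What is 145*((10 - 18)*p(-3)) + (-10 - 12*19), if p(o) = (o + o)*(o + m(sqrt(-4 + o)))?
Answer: -28078 - 6960*I*sqrt(7) ≈ -28078.0 - 18414.0*I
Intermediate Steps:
p(o) = 2*o*(-1 + o - sqrt(-4 + o)) (p(o) = (o + o)*(o + (-1 - sqrt(-4 + o))) = (2*o)*(-1 + o - sqrt(-4 + o)) = 2*o*(-1 + o - sqrt(-4 + o)))
145*((10 - 18)*p(-3)) + (-10 - 12*19) = 145*((10 - 18)*(2*(-3)*(-1 - 3 - sqrt(-4 - 3)))) + (-10 - 12*19) = 145*(-16*(-3)*(-1 - 3 - sqrt(-7))) + (-10 - 228) = 145*(-16*(-3)*(-1 - 3 - I*sqrt(7))) - 238 = 145*(-16*(-3)*(-4 - I*sqrt(7))) - 238 = 145*(-8*(24 + 6*I*sqrt(7))) - 238 = 145*(-192 - 48*I*sqrt(7)) - 238 = (-27840 - 6960*I*sqrt(7)) - 238 = -28078 - 6960*I*sqrt(7)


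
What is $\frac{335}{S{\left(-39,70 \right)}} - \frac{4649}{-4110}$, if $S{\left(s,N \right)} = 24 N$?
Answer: $\frac{306239}{230160} \approx 1.3305$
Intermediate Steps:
$\frac{335}{S{\left(-39,70 \right)}} - \frac{4649}{-4110} = \frac{335}{24 \cdot 70} - \frac{4649}{-4110} = \frac{335}{1680} - - \frac{4649}{4110} = 335 \cdot \frac{1}{1680} + \frac{4649}{4110} = \frac{67}{336} + \frac{4649}{4110} = \frac{306239}{230160}$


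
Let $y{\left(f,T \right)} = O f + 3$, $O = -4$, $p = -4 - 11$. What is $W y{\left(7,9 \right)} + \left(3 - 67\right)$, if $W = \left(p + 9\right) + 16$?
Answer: $-314$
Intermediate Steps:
$p = -15$ ($p = -4 - 11 = -15$)
$W = 10$ ($W = \left(-15 + 9\right) + 16 = -6 + 16 = 10$)
$y{\left(f,T \right)} = 3 - 4 f$ ($y{\left(f,T \right)} = - 4 f + 3 = 3 - 4 f$)
$W y{\left(7,9 \right)} + \left(3 - 67\right) = 10 \left(3 - 28\right) + \left(3 - 67\right) = 10 \left(3 - 28\right) - 64 = 10 \left(-25\right) - 64 = -250 - 64 = -314$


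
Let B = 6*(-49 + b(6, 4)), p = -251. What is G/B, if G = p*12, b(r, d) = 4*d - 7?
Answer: 251/20 ≈ 12.550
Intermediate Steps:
b(r, d) = -7 + 4*d
B = -240 (B = 6*(-49 + (-7 + 4*4)) = 6*(-49 + (-7 + 16)) = 6*(-49 + 9) = 6*(-40) = -240)
G = -3012 (G = -251*12 = -3012)
G/B = -3012/(-240) = -3012*(-1/240) = 251/20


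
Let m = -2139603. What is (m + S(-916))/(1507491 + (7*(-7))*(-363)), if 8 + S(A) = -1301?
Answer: -1070456/762639 ≈ -1.4036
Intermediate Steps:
S(A) = -1309 (S(A) = -8 - 1301 = -1309)
(m + S(-916))/(1507491 + (7*(-7))*(-363)) = (-2139603 - 1309)/(1507491 + (7*(-7))*(-363)) = -2140912/(1507491 - 49*(-363)) = -2140912/(1507491 + 17787) = -2140912/1525278 = -2140912*1/1525278 = -1070456/762639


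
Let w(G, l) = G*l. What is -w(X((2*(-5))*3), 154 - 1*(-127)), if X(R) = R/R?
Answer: -281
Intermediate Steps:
X(R) = 1
-w(X((2*(-5))*3), 154 - 1*(-127)) = -(154 - 1*(-127)) = -(154 + 127) = -281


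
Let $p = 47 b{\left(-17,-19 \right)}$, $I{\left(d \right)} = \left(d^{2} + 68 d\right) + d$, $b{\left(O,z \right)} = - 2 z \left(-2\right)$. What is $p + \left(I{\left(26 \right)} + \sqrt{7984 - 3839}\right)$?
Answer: $-1102 + \sqrt{4145} \approx -1037.6$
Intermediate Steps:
$b{\left(O,z \right)} = 4 z$
$I{\left(d \right)} = d^{2} + 69 d$
$p = -3572$ ($p = 47 \cdot 4 \left(-19\right) = 47 \left(-76\right) = -3572$)
$p + \left(I{\left(26 \right)} + \sqrt{7984 - 3839}\right) = -3572 + \left(26 \left(69 + 26\right) + \sqrt{7984 - 3839}\right) = -3572 + \left(26 \cdot 95 + \sqrt{4145}\right) = -3572 + \left(2470 + \sqrt{4145}\right) = -1102 + \sqrt{4145}$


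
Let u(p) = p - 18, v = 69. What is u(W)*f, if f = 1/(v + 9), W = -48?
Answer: -11/13 ≈ -0.84615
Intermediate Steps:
u(p) = -18 + p
f = 1/78 (f = 1/(69 + 9) = 1/78 ≈ 0.012821)
u(W)*f = (-18 - 48)*(1/78) = -66*1/78 = -11/13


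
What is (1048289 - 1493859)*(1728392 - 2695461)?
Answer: 430896934330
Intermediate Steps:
(1048289 - 1493859)*(1728392 - 2695461) = -445570*(-967069) = 430896934330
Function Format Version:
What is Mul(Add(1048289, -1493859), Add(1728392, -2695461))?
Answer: 430896934330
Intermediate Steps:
Mul(Add(1048289, -1493859), Add(1728392, -2695461)) = Mul(-445570, -967069) = 430896934330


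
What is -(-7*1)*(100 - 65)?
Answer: 245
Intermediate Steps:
-(-7*1)*(100 - 65) = -(-7)*35 = -1*(-245) = 245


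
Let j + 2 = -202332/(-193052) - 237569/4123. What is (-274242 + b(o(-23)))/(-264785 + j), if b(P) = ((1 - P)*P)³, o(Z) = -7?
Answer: 89516500704442/52700785205601 ≈ 1.6986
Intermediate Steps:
j = -11655215636/198988349 (j = -2 + (-202332/(-193052) - 237569/4123) = -2 + (-202332*(-1/193052) - 237569*1/4123) = -2 + (50583/48263 - 237569/4123) = -2 - 11257238938/198988349 = -11655215636/198988349 ≈ -58.572)
b(P) = P³*(1 - P)³ (b(P) = (P*(1 - P))³ = P³*(1 - P)³)
(-274242 + b(o(-23)))/(-264785 + j) = (-274242 - 1*(-7)³*(-1 - 7)³)/(-264785 - 11655215636/198988349) = (-274242 - 1*(-343)*(-8)³)/(-52700785205601/198988349) = (-274242 - 1*(-343)*(-512))*(-198988349/52700785205601) = (-274242 - 175616)*(-198988349/52700785205601) = -449858*(-198988349/52700785205601) = 89516500704442/52700785205601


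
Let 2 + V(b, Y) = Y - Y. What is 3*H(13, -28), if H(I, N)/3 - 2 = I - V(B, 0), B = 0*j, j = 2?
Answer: 153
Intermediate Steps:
B = 0 (B = 0*2 = 0)
V(b, Y) = -2 (V(b, Y) = -2 + (Y - Y) = -2 + 0 = -2)
H(I, N) = 12 + 3*I (H(I, N) = 6 + 3*(I - 1*(-2)) = 6 + 3*(I + 2) = 6 + 3*(2 + I) = 6 + (6 + 3*I) = 12 + 3*I)
3*H(13, -28) = 3*(12 + 3*13) = 3*(12 + 39) = 3*51 = 153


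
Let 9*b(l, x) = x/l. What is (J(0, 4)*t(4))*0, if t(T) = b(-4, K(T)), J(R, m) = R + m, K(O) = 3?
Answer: 0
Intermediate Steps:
b(l, x) = x/(9*l) (b(l, x) = (x/l)/9 = x/(9*l))
t(T) = -1/12 (t(T) = (⅑)*3/(-4) = (⅑)*3*(-¼) = -1/12)
(J(0, 4)*t(4))*0 = ((0 + 4)*(-1/12))*0 = (4*(-1/12))*0 = -⅓*0 = 0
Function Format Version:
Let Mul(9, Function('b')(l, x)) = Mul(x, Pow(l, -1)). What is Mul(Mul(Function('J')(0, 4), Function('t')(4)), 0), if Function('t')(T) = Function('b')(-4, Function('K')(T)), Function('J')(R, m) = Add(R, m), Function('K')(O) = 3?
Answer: 0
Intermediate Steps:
Function('b')(l, x) = Mul(Rational(1, 9), x, Pow(l, -1)) (Function('b')(l, x) = Mul(Rational(1, 9), Mul(x, Pow(l, -1))) = Mul(Rational(1, 9), x, Pow(l, -1)))
Function('t')(T) = Rational(-1, 12) (Function('t')(T) = Mul(Rational(1, 9), 3, Pow(-4, -1)) = Mul(Rational(1, 9), 3, Rational(-1, 4)) = Rational(-1, 12))
Mul(Mul(Function('J')(0, 4), Function('t')(4)), 0) = Mul(Mul(Add(0, 4), Rational(-1, 12)), 0) = Mul(Mul(4, Rational(-1, 12)), 0) = Mul(Rational(-1, 3), 0) = 0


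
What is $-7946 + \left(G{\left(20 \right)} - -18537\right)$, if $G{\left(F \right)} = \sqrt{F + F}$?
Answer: $10591 + 2 \sqrt{10} \approx 10597.0$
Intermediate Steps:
$G{\left(F \right)} = \sqrt{2} \sqrt{F}$ ($G{\left(F \right)} = \sqrt{2 F} = \sqrt{2} \sqrt{F}$)
$-7946 + \left(G{\left(20 \right)} - -18537\right) = -7946 + \left(\sqrt{2} \sqrt{20} - -18537\right) = -7946 + \left(\sqrt{2} \cdot 2 \sqrt{5} + 18537\right) = -7946 + \left(2 \sqrt{10} + 18537\right) = -7946 + \left(18537 + 2 \sqrt{10}\right) = 10591 + 2 \sqrt{10}$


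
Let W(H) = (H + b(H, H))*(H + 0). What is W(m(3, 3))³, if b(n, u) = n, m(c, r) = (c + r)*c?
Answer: 272097792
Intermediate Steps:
m(c, r) = c*(c + r)
W(H) = 2*H² (W(H) = (H + H)*(H + 0) = (2*H)*H = 2*H²)
W(m(3, 3))³ = (2*(3*(3 + 3))²)³ = (2*(3*6)²)³ = (2*18²)³ = (2*324)³ = 648³ = 272097792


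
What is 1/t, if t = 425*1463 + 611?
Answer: 1/622386 ≈ 1.6067e-6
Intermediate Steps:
t = 622386 (t = 621775 + 611 = 622386)
1/t = 1/622386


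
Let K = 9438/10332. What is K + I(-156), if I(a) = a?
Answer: -267059/1722 ≈ -155.09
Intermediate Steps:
K = 1573/1722 (K = 9438*(1/10332) = 1573/1722 ≈ 0.91347)
K + I(-156) = 1573/1722 - 156 = -267059/1722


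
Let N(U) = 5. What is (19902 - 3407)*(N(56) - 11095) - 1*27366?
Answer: -182956916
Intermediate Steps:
(19902 - 3407)*(N(56) - 11095) - 1*27366 = (19902 - 3407)*(5 - 11095) - 1*27366 = 16495*(-11090) - 27366 = -182929550 - 27366 = -182956916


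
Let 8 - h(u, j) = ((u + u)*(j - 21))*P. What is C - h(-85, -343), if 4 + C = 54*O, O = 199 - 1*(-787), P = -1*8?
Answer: -441808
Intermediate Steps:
P = -8
h(u, j) = 8 + 16*u*(-21 + j) (h(u, j) = 8 - (u + u)*(j - 21)*(-8) = 8 - (2*u)*(-21 + j)*(-8) = 8 - 2*u*(-21 + j)*(-8) = 8 - (-16)*u*(-21 + j) = 8 + 16*u*(-21 + j))
O = 986 (O = 199 + 787 = 986)
C = 53240 (C = -4 + 54*986 = -4 + 53244 = 53240)
C - h(-85, -343) = 53240 - (8 - 336*(-85) + 16*(-343)*(-85)) = 53240 - (8 + 28560 + 466480) = 53240 - 1*495048 = 53240 - 495048 = -441808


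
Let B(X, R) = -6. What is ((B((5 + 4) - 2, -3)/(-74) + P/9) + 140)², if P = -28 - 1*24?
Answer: 2000146729/110889 ≈ 18037.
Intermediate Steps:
P = -52 (P = -28 - 24 = -52)
((B((5 + 4) - 2, -3)/(-74) + P/9) + 140)² = ((-6/(-74) - 52/9) + 140)² = ((-6*(-1/74) - 52*⅑) + 140)² = ((3/37 - 52/9) + 140)² = (-1897/333 + 140)² = (44723/333)² = 2000146729/110889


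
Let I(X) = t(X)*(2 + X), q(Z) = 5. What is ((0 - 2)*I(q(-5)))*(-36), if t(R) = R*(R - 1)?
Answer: 10080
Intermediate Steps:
t(R) = R*(-1 + R)
I(X) = X*(-1 + X)*(2 + X) (I(X) = (X*(-1 + X))*(2 + X) = X*(-1 + X)*(2 + X))
((0 - 2)*I(q(-5)))*(-36) = ((0 - 2)*(5*(-1 + 5)*(2 + 5)))*(-36) = -10*4*7*(-36) = -2*140*(-36) = -280*(-36) = 10080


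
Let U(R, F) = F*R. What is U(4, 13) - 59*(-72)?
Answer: 4300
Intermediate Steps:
U(4, 13) - 59*(-72) = 13*4 - 59*(-72) = 52 + 4248 = 4300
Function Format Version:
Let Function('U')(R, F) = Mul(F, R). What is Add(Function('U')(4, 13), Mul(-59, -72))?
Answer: 4300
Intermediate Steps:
Add(Function('U')(4, 13), Mul(-59, -72)) = Add(Mul(13, 4), Mul(-59, -72)) = Add(52, 4248) = 4300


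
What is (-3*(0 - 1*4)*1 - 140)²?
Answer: 16384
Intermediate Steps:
(-3*(0 - 1*4)*1 - 140)² = (-3*(0 - 4)*1 - 140)² = (-3*(-4)*1 - 140)² = (12*1 - 140)² = (12 - 140)² = (-128)² = 16384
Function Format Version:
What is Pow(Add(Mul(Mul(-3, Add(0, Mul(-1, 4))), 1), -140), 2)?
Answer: 16384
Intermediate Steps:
Pow(Add(Mul(Mul(-3, Add(0, Mul(-1, 4))), 1), -140), 2) = Pow(Add(Mul(Mul(-3, Add(0, -4)), 1), -140), 2) = Pow(Add(Mul(Mul(-3, -4), 1), -140), 2) = Pow(Add(Mul(12, 1), -140), 2) = Pow(Add(12, -140), 2) = Pow(-128, 2) = 16384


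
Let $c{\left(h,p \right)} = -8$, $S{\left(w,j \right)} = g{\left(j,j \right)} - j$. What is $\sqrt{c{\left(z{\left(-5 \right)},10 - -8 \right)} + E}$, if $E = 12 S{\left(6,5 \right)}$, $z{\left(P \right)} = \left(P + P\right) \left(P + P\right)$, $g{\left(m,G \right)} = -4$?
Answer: $2 i \sqrt{29} \approx 10.77 i$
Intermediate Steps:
$z{\left(P \right)} = 4 P^{2}$ ($z{\left(P \right)} = 2 P 2 P = 4 P^{2}$)
$S{\left(w,j \right)} = -4 - j$
$E = -108$ ($E = 12 \left(-4 - 5\right) = 12 \left(-9\right) = -108$)
$\sqrt{c{\left(z{\left(-5 \right)},10 - -8 \right)} + E} = \sqrt{-8 - 108} = \sqrt{-116} = 2 i \sqrt{29}$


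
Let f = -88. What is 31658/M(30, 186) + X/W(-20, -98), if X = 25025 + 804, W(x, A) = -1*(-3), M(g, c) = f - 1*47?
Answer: 1130647/135 ≈ 8375.2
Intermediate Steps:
M(g, c) = -135 (M(g, c) = -88 - 1*47 = -88 - 47 = -135)
W(x, A) = 3
X = 25829
31658/M(30, 186) + X/W(-20, -98) = 31658/(-135) + 25829/3 = 31658*(-1/135) + 25829*(⅓) = -31658/135 + 25829/3 = 1130647/135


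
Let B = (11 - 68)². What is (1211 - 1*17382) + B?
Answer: -12922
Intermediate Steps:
B = 3249 (B = (-57)² = 3249)
(1211 - 1*17382) + B = (1211 - 1*17382) + 3249 = (1211 - 17382) + 3249 = -16171 + 3249 = -12922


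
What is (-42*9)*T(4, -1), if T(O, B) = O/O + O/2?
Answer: -1134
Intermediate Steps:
T(O, B) = 1 + O/2 (T(O, B) = 1 + O*(1/2) = 1 + O/2)
(-42*9)*T(4, -1) = (-42*9)*(1 + (1/2)*4) = -378*(1 + 2) = -378*3 = -1134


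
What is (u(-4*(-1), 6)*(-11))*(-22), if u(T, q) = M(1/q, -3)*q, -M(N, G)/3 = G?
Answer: 13068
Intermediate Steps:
M(N, G) = -3*G
u(T, q) = 9*q (u(T, q) = (-3*(-3))*q = 9*q)
(u(-4*(-1), 6)*(-11))*(-22) = ((9*6)*(-11))*(-22) = (54*(-11))*(-22) = -594*(-22) = 13068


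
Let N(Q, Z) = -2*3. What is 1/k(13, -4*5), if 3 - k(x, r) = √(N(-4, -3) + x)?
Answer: 3/2 + √7/2 ≈ 2.8229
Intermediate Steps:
N(Q, Z) = -6
k(x, r) = 3 - √(-6 + x)
1/k(13, -4*5) = 1/(3 - √(-6 + 13)) = 1/(3 - √7)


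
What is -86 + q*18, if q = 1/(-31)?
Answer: -2684/31 ≈ -86.581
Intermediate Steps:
q = -1/31 ≈ -0.032258
-86 + q*18 = -86 - 1/31*18 = -86 - 18/31 = -2684/31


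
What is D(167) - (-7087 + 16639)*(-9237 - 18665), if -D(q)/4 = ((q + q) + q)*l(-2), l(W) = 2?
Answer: 266515896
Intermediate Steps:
D(q) = -24*q (D(q) = -4*((q + q) + q)*2 = -4*(2*q + q)*2 = -4*3*q*2 = -24*q)
D(167) - (-7087 + 16639)*(-9237 - 18665) = -24*167 - (-7087 + 16639)*(-9237 - 18665) = -4008 - 9552*(-27902) = -4008 - 1*(-266519904) = -4008 + 266519904 = 266515896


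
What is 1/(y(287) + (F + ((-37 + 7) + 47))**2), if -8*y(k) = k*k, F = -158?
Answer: 8/76679 ≈ 0.00010433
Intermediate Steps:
y(k) = -k**2/8 (y(k) = -k*k/8 = -k**2/8)
1/(y(287) + (F + ((-37 + 7) + 47))**2) = 1/(-1/8*287**2 + (-158 + ((-37 + 7) + 47))**2) = 1/(-1/8*82369 + (-158 + (-30 + 47))**2) = 1/(-82369/8 + (-158 + 17)**2) = 1/(-82369/8 + (-141)**2) = 1/(-82369/8 + 19881) = 1/(76679/8) = 8/76679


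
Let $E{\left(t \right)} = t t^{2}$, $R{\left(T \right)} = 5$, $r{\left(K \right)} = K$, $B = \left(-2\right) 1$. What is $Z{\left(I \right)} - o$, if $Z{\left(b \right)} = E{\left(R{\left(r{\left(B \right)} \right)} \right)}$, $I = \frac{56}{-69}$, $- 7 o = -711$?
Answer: $\frac{164}{7} \approx 23.429$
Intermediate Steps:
$B = -2$
$o = \frac{711}{7}$ ($o = \left(- \frac{1}{7}\right) \left(-711\right) = \frac{711}{7} \approx 101.57$)
$I = - \frac{56}{69}$ ($I = 56 \left(- \frac{1}{69}\right) = - \frac{56}{69} \approx -0.81159$)
$E{\left(t \right)} = t^{3}$
$Z{\left(b \right)} = 125$ ($Z{\left(b \right)} = 5^{3} = 125$)
$Z{\left(I \right)} - o = 125 - \frac{711}{7} = \frac{164}{7}$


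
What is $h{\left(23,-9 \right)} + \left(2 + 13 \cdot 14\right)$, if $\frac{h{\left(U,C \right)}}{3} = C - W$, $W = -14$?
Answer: $199$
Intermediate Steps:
$h{\left(U,C \right)} = 42 + 3 C$ ($h{\left(U,C \right)} = 3 \left(C - -14\right) = 3 \left(C + 14\right) = 3 \left(14 + C\right) = 42 + 3 C$)
$h{\left(23,-9 \right)} + \left(2 + 13 \cdot 14\right) = \left(42 + 3 \left(-9\right)\right) + \left(2 + 13 \cdot 14\right) = \left(42 - 27\right) + \left(2 + 182\right) = 15 + 184 = 199$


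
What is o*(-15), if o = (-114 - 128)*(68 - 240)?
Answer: -624360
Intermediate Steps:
o = 41624 (o = -242*(-172) = 41624)
o*(-15) = 41624*(-15) = -624360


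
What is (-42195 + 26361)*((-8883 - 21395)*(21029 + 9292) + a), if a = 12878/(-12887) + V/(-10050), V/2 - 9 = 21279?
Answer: 44825995998235624224/3083675 ≈ 1.4537e+13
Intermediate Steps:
V = 42576 (V = 18 + 2*21279 = 18 + 42558 = 42576)
a = -113016802/21585725 (a = 12878/(-12887) + 42576/(-10050) = 12878*(-1/12887) + 42576*(-1/10050) = -12878/12887 - 7096/1675 = -113016802/21585725 ≈ -5.2357)
(-42195 + 26361)*((-8883 - 21395)*(21029 + 9292) + a) = (-42195 + 26361)*((-8883 - 21395)*(21029 + 9292) - 113016802/21585725) = -15834*(-30278*30321 - 113016802/21585725) = -15834*(-918059238 - 113016802/21585725) = -15834*(-19816974358194352/21585725) = 44825995998235624224/3083675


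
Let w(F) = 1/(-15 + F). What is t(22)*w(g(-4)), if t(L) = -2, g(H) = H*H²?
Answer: 2/79 ≈ 0.025316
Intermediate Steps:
g(H) = H³
t(22)*w(g(-4)) = -2/(-15 + (-4)³) = -2/(-15 - 64) = -2/(-79) = -2*(-1/79) = 2/79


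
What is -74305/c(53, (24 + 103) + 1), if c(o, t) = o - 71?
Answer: 74305/18 ≈ 4128.1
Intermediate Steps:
c(o, t) = -71 + o
-74305/c(53, (24 + 103) + 1) = -74305/(-71 + 53) = -74305/(-18) = -74305*(-1/18) = 74305/18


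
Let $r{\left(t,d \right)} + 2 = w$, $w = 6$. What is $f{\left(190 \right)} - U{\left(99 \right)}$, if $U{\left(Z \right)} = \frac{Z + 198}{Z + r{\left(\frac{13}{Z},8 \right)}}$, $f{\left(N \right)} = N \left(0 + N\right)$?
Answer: $\frac{3718003}{103} \approx 36097.0$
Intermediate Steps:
$r{\left(t,d \right)} = 4$ ($r{\left(t,d \right)} = -2 + 6 = 4$)
$f{\left(N \right)} = N^{2}$ ($f{\left(N \right)} = N N = N^{2}$)
$U{\left(Z \right)} = \frac{198 + Z}{4 + Z}$ ($U{\left(Z \right)} = \frac{Z + 198}{Z + 4} = \frac{198 + Z}{4 + Z}$)
$f{\left(190 \right)} - U{\left(99 \right)} = 190^{2} - \frac{198 + 99}{4 + 99} = 36100 - \frac{1}{103} \cdot 297 = 36100 - \frac{297}{103} = \frac{3718003}{103}$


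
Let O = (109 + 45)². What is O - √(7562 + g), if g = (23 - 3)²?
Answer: 23716 - √7962 ≈ 23627.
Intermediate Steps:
O = 23716 (O = 154² = 23716)
g = 400 (g = 20² = 400)
O - √(7562 + g) = 23716 - √(7562 + 400) = 23716 - √7962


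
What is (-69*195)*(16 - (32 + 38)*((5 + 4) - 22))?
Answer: -12459330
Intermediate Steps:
(-69*195)*(16 - (32 + 38)*((5 + 4) - 22)) = -13455*(16 - 70*(9 - 22)) = -13455*(16 - 70*(-13)) = -13455*(16 - 1*(-910)) = -13455*(16 + 910) = -13455*926 = -12459330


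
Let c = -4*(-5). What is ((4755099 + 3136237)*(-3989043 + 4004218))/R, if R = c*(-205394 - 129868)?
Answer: -2993775595/167631 ≈ -17859.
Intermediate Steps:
c = 20
R = -6705240 (R = 20*(-205394 - 129868) = 20*(-335262) = -6705240)
((4755099 + 3136237)*(-3989043 + 4004218))/R = ((4755099 + 3136237)*(-3989043 + 4004218))/(-6705240) = (7891336*15175)*(-1/6705240) = 119751023800*(-1/6705240) = -2993775595/167631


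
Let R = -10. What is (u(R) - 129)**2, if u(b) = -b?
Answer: 14161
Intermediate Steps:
(u(R) - 129)**2 = (-1*(-10) - 129)**2 = (10 - 129)**2 = (-119)**2 = 14161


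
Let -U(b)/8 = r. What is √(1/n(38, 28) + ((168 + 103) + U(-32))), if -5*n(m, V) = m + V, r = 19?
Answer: √518034/66 ≈ 10.905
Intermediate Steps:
U(b) = -152 (U(b) = -8*19 = -152)
n(m, V) = -V/5 - m/5 (n(m, V) = -(m + V)/5 = -(V + m)/5 = -V/5 - m/5)
√(1/n(38, 28) + ((168 + 103) + U(-32))) = √(1/(-⅕*28 - ⅕*38) + ((168 + 103) - 152)) = √(1/(-28/5 - 38/5) + (271 - 152)) = √(1/(-66/5) + 119) = √(-5/66 + 119) = √(7849/66) = √518034/66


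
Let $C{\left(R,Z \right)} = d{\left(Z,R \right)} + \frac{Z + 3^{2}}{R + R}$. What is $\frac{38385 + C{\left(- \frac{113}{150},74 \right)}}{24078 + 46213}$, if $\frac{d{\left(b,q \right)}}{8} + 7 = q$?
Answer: $\frac{324320324}{595716225} \approx 0.54442$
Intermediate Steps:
$d{\left(b,q \right)} = -56 + 8 q$
$C{\left(R,Z \right)} = -56 + 8 R + \frac{9 + Z}{2 R}$ ($C{\left(R,Z \right)} = \left(-56 + 8 R\right) + \frac{Z + 3^{2}}{R + R} = \left(-56 + 8 R\right) + \frac{Z + 9}{2 R} = \left(-56 + 8 R\right) + \left(9 + Z\right) \frac{1}{2 R} = \left(-56 + 8 R\right) + \frac{9 + Z}{2 R} = -56 + 8 R + \frac{9 + Z}{2 R}$)
$\frac{38385 + C{\left(- \frac{113}{150},74 \right)}}{24078 + 46213} = \frac{38385 + \frac{9 + 74 + 16 \left(- \frac{113}{150}\right) \left(-7 - \frac{113}{150}\right)}{2 \left(- \frac{113}{150}\right)}}{24078 + 46213} = \frac{38385 + \frac{9 + 74 + 16 \left(\left(-113\right) \frac{1}{150}\right) \left(-7 - \frac{113}{150}\right)}{2 \left(\left(-113\right) \frac{1}{150}\right)}}{70291} = \left(38385 + \frac{9 + 74 + 16 \left(- \frac{113}{150}\right) \left(-7 - \frac{113}{150}\right)}{2 \left(- \frac{113}{150}\right)}\right) \frac{1}{70291} = \left(38385 + \frac{1}{2} \left(- \frac{150}{113}\right) \left(9 + 74 + 16 \left(- \frac{113}{150}\right) \left(- \frac{1163}{150}\right)\right)\right) \frac{1}{70291} = \left(38385 + \frac{1}{2} \left(- \frac{150}{113}\right) \left(9 + 74 + \frac{525676}{5625}\right)\right) \frac{1}{70291} = \left(38385 + \frac{1}{2} \left(- \frac{150}{113}\right) \frac{992551}{5625}\right) \frac{1}{70291} = \left(38385 - \frac{992551}{8475}\right) \frac{1}{70291} = \frac{324320324}{8475} \cdot \frac{1}{70291} = \frac{324320324}{595716225}$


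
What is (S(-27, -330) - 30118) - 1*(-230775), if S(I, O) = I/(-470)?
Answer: 94308817/470 ≈ 2.0066e+5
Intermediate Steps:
S(I, O) = -I/470 (S(I, O) = I*(-1/470) = -I/470)
(S(-27, -330) - 30118) - 1*(-230775) = (-1/470*(-27) - 30118) - 1*(-230775) = (27/470 - 30118) + 230775 = -14155433/470 + 230775 = 94308817/470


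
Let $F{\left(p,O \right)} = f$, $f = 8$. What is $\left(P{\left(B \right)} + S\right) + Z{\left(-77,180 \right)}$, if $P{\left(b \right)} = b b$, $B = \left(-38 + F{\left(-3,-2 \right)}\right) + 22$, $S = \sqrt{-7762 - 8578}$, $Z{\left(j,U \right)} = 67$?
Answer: $131 + 2 i \sqrt{4085} \approx 131.0 + 127.83 i$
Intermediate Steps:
$S = 2 i \sqrt{4085}$ ($S = \sqrt{-16340} = 2 i \sqrt{4085} \approx 127.83 i$)
$F{\left(p,O \right)} = 8$
$B = -8$ ($B = \left(-38 + 8\right) + 22 = -30 + 22 = -8$)
$P{\left(b \right)} = b^{2}$
$\left(P{\left(B \right)} + S\right) + Z{\left(-77,180 \right)} = \left(\left(-8\right)^{2} + 2 i \sqrt{4085}\right) + 67 = \left(64 + 2 i \sqrt{4085}\right) + 67 = 131 + 2 i \sqrt{4085}$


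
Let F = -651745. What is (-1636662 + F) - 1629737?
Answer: -3918144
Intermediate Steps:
(-1636662 + F) - 1629737 = (-1636662 - 651745) - 1629737 = -2288407 - 1629737 = -3918144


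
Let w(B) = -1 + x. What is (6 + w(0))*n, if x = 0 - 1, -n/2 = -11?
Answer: 88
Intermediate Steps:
n = 22 (n = -2*(-11) = 22)
x = -1
w(B) = -2 (w(B) = -1 - 1 = -2)
(6 + w(0))*n = (6 - 2)*22 = 4*22 = 88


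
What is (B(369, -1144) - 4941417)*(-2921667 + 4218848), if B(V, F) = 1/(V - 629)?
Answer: -1666577185121201/260 ≈ -6.4099e+12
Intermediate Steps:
B(V, F) = 1/(-629 + V)
(B(369, -1144) - 4941417)*(-2921667 + 4218848) = (1/(-629 + 369) - 4941417)*(-2921667 + 4218848) = (1/(-260) - 4941417)*1297181 = (-1/260 - 4941417)*1297181 = -1284768421/260*1297181 = -1666577185121201/260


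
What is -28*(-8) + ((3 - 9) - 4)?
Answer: 214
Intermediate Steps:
-28*(-8) + ((3 - 9) - 4) = 224 + (-6 - 4) = 224 - 10 = 214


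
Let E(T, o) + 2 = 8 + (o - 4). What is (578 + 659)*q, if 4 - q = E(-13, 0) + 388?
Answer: -477482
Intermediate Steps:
E(T, o) = 2 + o (E(T, o) = -2 + (8 + (o - 4)) = -2 + (8 + (-4 + o)) = -2 + (4 + o) = 2 + o)
q = -386 (q = 4 - ((2 + 0) + 388) = 4 - (2 + 388) = 4 - 1*390 = 4 - 390 = -386)
(578 + 659)*q = (578 + 659)*(-386) = 1237*(-386) = -477482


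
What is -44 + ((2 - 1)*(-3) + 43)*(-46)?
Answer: -1884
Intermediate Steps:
-44 + ((2 - 1)*(-3) + 43)*(-46) = -44 + (1*(-3) + 43)*(-46) = -44 + (-3 + 43)*(-46) = -44 + 40*(-46) = -44 - 1840 = -1884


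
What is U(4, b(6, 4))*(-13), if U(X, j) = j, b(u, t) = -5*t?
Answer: 260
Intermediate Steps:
U(4, b(6, 4))*(-13) = -5*4*(-13) = -20*(-13) = 260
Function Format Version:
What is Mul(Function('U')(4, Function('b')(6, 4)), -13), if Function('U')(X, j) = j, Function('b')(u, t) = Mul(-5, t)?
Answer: 260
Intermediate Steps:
Mul(Function('U')(4, Function('b')(6, 4)), -13) = Mul(Mul(-5, 4), -13) = Mul(-20, -13) = 260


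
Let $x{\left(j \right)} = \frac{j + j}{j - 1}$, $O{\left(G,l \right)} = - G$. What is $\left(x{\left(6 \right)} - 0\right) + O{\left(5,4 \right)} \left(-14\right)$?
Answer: $\frac{362}{5} \approx 72.4$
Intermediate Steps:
$x{\left(j \right)} = \frac{2 j}{-1 + j}$
$\left(x{\left(6 \right)} - 0\right) + O{\left(5,4 \right)} \left(-14\right) = \left(2 \cdot 6 \frac{1}{-1 + 6} - 0\right) + \left(-1\right) 5 \left(-14\right) = \left(2 \cdot 6 \cdot \frac{1}{5} + 0\right) - -70 = \left(2 \cdot 6 \cdot \frac{1}{5} + 0\right) + 70 = \left(\frac{12}{5} + 0\right) + 70 = \frac{12}{5} + 70 = \frac{362}{5}$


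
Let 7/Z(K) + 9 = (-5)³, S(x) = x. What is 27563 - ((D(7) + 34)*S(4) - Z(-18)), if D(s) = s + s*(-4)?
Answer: 3686467/134 ≈ 27511.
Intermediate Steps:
D(s) = -3*s (D(s) = s - 4*s = -3*s)
Z(K) = -7/134 (Z(K) = 7/(-9 + (-5)³) = 7/(-9 - 125) = 7/(-134) = 7*(-1/134) = -7/134)
27563 - ((D(7) + 34)*S(4) - Z(-18)) = 27563 - ((-3*7 + 34)*4 - 1*(-7/134)) = 27563 - ((-21 + 34)*4 + 7/134) = 27563 - (13*4 + 7/134) = 27563 - (52 + 7/134) = 27563 - 1*6975/134 = 27563 - 6975/134 = 3686467/134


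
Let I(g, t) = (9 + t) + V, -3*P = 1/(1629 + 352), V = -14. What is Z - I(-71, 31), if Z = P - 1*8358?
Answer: -49826113/5943 ≈ -8384.0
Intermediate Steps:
P = -1/5943 (P = -1/(3*(1629 + 352)) = -⅓/1981 = -⅓*1/1981 = -1/5943 ≈ -0.00016827)
I(g, t) = -5 + t (I(g, t) = (9 + t) - 14 = -5 + t)
Z = -49671595/5943 (Z = -1/5943 - 1*8358 = -1/5943 - 8358 = -49671595/5943 ≈ -8358.0)
Z - I(-71, 31) = -49671595/5943 - (-5 + 31) = -49671595/5943 - 1*26 = -49671595/5943 - 26 = -49826113/5943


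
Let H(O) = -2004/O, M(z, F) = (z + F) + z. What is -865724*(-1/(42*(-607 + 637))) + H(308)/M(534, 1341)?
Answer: 1911727508/2782395 ≈ 687.08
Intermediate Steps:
M(z, F) = F + 2*z (M(z, F) = (F + z) + z = F + 2*z)
-865724*(-1/(42*(-607 + 637))) + H(308)/M(534, 1341) = -865724*(-1/(42*(-607 + 637))) + (-2004/308)/(1341 + 2*534) = -865724/((-42*30)) + (-2004*1/308)/(1341 + 1068) = -865724/(-1260) - 501/77/2409 = -865724*(-1/1260) - 501/77*1/2409 = 216431/315 - 167/61831 = 1911727508/2782395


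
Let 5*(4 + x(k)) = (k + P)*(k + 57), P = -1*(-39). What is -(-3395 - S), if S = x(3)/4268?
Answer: 3622590/1067 ≈ 3395.1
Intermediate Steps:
P = 39
x(k) = -4 + (39 + k)*(57 + k)/5 (x(k) = -4 + ((k + 39)*(k + 57))/5 = -4 + ((39 + k)*(57 + k))/5 = -4 + (39 + k)*(57 + k)/5)
S = 125/1067 (S = (2203/5 + (⅕)*3² + (96/5)*3)/4268 = (2203/5 + (⅕)*9 + 288/5)*(1/4268) = (2203/5 + 9/5 + 288/5)*(1/4268) = 500*(1/4268) = 125/1067 ≈ 0.11715)
-(-3395 - S) = -(-3395 - 1*125/1067) = -(-3395 - 125/1067) = -1*(-3622590/1067) = 3622590/1067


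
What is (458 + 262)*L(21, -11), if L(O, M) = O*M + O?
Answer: -151200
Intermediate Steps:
L(O, M) = O + M*O (L(O, M) = M*O + O = O + M*O)
(458 + 262)*L(21, -11) = (458 + 262)*(21*(1 - 11)) = 720*(21*(-10)) = 720*(-210) = -151200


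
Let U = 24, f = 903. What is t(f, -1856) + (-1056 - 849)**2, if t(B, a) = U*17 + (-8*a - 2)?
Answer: 3644279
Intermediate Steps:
t(B, a) = 406 - 8*a (t(B, a) = 24*17 + (-8*a - 2) = 408 + (-2 - 8*a) = 406 - 8*a)
t(f, -1856) + (-1056 - 849)**2 = (406 - 8*(-1856)) + (-1056 - 849)**2 = (406 + 14848) + (-1905)**2 = 15254 + 3629025 = 3644279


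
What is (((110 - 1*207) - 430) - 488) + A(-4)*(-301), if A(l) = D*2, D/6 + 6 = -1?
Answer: 24269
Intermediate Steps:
D = -42 (D = -36 + 6*(-1) = -36 - 6 = -42)
A(l) = -84 (A(l) = -42*2 = -84)
(((110 - 1*207) - 430) - 488) + A(-4)*(-301) = (((110 - 1*207) - 430) - 488) - 84*(-301) = (((110 - 207) - 430) - 488) + 25284 = ((-97 - 430) - 488) + 25284 = (-527 - 488) + 25284 = -1015 + 25284 = 24269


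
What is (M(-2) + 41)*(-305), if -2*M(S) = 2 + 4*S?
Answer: -13420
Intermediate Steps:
M(S) = -1 - 2*S (M(S) = -(2 + 4*S)/2 = -1 - 2*S)
(M(-2) + 41)*(-305) = ((-1 - 2*(-2)) + 41)*(-305) = ((-1 + 4) + 41)*(-305) = (3 + 41)*(-305) = 44*(-305) = -13420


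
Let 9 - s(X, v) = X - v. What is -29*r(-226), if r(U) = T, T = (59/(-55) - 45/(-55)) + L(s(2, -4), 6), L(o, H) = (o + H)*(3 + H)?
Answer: -128789/55 ≈ -2341.6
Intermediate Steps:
s(X, v) = 9 + v - X (s(X, v) = 9 - (X - v) = 9 + (v - X) = 9 + v - X)
L(o, H) = (3 + H)*(H + o) (L(o, H) = (H + o)*(3 + H) = (3 + H)*(H + o))
T = 4441/55 (T = (59/(-55) - 45/(-55)) + (6**2 + 3*6 + 3*(9 - 4 - 1*2) + 6*(9 - 4 - 1*2)) = (59*(-1/55) - 45*(-1/55)) + (36 + 18 + 3*(9 - 4 - 2) + 6*(9 - 4 - 2)) = (-59/55 + 9/11) + (36 + 18 + 3*3 + 6*3) = -14/55 + (36 + 18 + 9 + 18) = -14/55 + 81 = 4441/55 ≈ 80.745)
r(U) = 4441/55
-29*r(-226) = -29*4441/55 = -128789/55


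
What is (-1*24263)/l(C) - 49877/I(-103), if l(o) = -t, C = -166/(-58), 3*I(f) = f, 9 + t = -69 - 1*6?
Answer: 10069915/8652 ≈ 1163.9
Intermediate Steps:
t = -84 (t = -9 + (-69 - 1*6) = -9 + (-69 - 6) = -9 - 75 = -84)
I(f) = f/3
C = 83/29 (C = -166*(-1/58) = 83/29 ≈ 2.8621)
l(o) = 84 (l(o) = -1*(-84) = 84)
(-1*24263)/l(C) - 49877/I(-103) = -1*24263/84 - 49877/((⅓)*(-103)) = -24263*1/84 - 49877/(-103/3) = -24263/84 - 49877*(-3/103) = -24263/84 + 149631/103 = 10069915/8652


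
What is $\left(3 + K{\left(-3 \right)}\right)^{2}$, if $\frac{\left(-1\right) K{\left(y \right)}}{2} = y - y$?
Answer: $9$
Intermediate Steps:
$K{\left(y \right)} = 0$ ($K{\left(y \right)} = - 2 \left(y - y\right) = \left(-2\right) 0 = 0$)
$\left(3 + K{\left(-3 \right)}\right)^{2} = \left(3 + 0\right)^{2} = 3^{2} = 9$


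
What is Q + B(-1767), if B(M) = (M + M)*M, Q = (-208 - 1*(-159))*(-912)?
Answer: 6289266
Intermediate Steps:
Q = 44688 (Q = (-208 + 159)*(-912) = -49*(-912) = 44688)
B(M) = 2*M**2 (B(M) = (2*M)*M = 2*M**2)
Q + B(-1767) = 44688 + 2*(-1767)**2 = 44688 + 2*3122289 = 44688 + 6244578 = 6289266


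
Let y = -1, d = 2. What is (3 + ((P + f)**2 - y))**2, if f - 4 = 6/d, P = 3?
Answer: 10816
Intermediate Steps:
f = 7 (f = 4 + 6/2 = 4 + 6*(1/2) = 4 + 3 = 7)
(3 + ((P + f)**2 - y))**2 = (3 + ((3 + 7)**2 - 1*(-1)))**2 = (3 + (10**2 + 1))**2 = (3 + (100 + 1))**2 = (3 + 101)**2 = 104**2 = 10816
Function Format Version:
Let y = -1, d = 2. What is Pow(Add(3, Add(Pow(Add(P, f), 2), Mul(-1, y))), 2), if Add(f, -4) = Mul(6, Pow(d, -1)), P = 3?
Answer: 10816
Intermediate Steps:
f = 7 (f = Add(4, Mul(6, Pow(2, -1))) = Add(4, Mul(6, Rational(1, 2))) = Add(4, 3) = 7)
Pow(Add(3, Add(Pow(Add(P, f), 2), Mul(-1, y))), 2) = Pow(Add(3, Add(Pow(Add(3, 7), 2), Mul(-1, -1))), 2) = Pow(Add(3, Add(Pow(10, 2), 1)), 2) = Pow(Add(3, Add(100, 1)), 2) = Pow(Add(3, 101), 2) = Pow(104, 2) = 10816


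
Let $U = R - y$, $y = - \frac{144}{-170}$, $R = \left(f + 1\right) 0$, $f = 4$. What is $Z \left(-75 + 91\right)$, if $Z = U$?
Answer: $- \frac{1152}{85} \approx -13.553$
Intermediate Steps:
$R = 0$ ($R = \left(4 + 1\right) 0 = 5 \cdot 0 = 0$)
$y = \frac{72}{85}$ ($y = \left(-144\right) \left(- \frac{1}{170}\right) = \frac{72}{85} \approx 0.84706$)
$U = - \frac{72}{85}$ ($U = 0 - \frac{72}{85} = - \frac{72}{85} \approx -0.84706$)
$Z = - \frac{72}{85} \approx -0.84706$
$Z \left(-75 + 91\right) = - \frac{72 \left(-75 + 91\right)}{85} = \left(- \frac{72}{85}\right) 16 = - \frac{1152}{85}$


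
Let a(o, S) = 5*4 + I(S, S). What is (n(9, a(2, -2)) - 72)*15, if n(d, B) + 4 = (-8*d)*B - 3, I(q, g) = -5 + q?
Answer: -15225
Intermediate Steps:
a(o, S) = 15 + S (a(o, S) = 5*4 + (-5 + S) = 20 + (-5 + S) = 15 + S)
n(d, B) = -7 - 8*B*d (n(d, B) = -4 + ((-8*d)*B - 3) = -4 + (-8*B*d - 3) = -4 + (-3 - 8*B*d) = -7 - 8*B*d)
(n(9, a(2, -2)) - 72)*15 = ((-7 - 8*(15 - 2)*9) - 72)*15 = ((-7 - 8*13*9) - 72)*15 = ((-7 - 936) - 72)*15 = (-943 - 72)*15 = -1015*15 = -15225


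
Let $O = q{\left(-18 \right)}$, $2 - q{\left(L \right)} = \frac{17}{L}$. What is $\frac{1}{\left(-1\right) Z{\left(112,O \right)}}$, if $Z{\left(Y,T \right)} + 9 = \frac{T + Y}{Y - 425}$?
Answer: $\frac{5634}{52775} \approx 0.10676$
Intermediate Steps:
$q{\left(L \right)} = 2 - \frac{17}{L}$
$O = \frac{53}{18}$ ($O = 2 - \frac{17}{-18} = 2 - - \frac{17}{18} = 2 + \frac{17}{18} = \frac{53}{18} \approx 2.9444$)
$Z{\left(Y,T \right)} = -9 + \frac{T + Y}{-425 + Y}$ ($Z{\left(Y,T \right)} = -9 + \frac{T + Y}{Y - 425} = -9 + \frac{T + Y}{-425 + Y}$)
$\frac{1}{\left(-1\right) Z{\left(112,O \right)}} = \frac{1}{\left(-1\right) \frac{3825 + \frac{53}{18} - 896}{-425 + 112}} = \frac{1}{\left(-1\right) \frac{3825 + \frac{53}{18} - 896}{-313}} = \frac{1}{\left(-1\right) \left(\left(- \frac{1}{313}\right) \frac{52775}{18}\right)} = \frac{1}{\left(-1\right) \left(- \frac{52775}{5634}\right)} = \frac{1}{\frac{52775}{5634}} = \frac{5634}{52775}$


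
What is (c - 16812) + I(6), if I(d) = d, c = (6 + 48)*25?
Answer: -15456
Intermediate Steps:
c = 1350 (c = 54*25 = 1350)
(c - 16812) + I(6) = (1350 - 16812) + 6 = -15462 + 6 = -15456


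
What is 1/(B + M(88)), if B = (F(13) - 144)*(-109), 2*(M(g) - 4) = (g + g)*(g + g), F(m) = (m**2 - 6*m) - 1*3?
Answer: 1/21596 ≈ 4.6305e-5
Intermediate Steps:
F(m) = -3 + m**2 - 6*m (F(m) = (m**2 - 6*m) - 3 = -3 + m**2 - 6*m)
M(g) = 4 + 2*g**2 (M(g) = 4 + ((g + g)*(g + g))/2 = 4 + ((2*g)*(2*g))/2 = 4 + (4*g**2)/2 = 4 + 2*g**2)
B = 6104 (B = ((-3 + 13**2 - 6*13) - 144)*(-109) = ((-3 + 169 - 78) - 144)*(-109) = (88 - 144)*(-109) = -56*(-109) = 6104)
1/(B + M(88)) = 1/(6104 + (4 + 2*88**2)) = 1/(6104 + (4 + 2*7744)) = 1/(6104 + (4 + 15488)) = 1/(6104 + 15492) = 1/21596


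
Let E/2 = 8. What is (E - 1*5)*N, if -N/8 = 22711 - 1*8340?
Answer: -1264648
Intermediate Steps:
E = 16 (E = 2*8 = 16)
N = -114968 (N = -8*(22711 - 1*8340) = -8*(22711 - 8340) = -8*14371 = -114968)
(E - 1*5)*N = (16 - 1*5)*(-114968) = (16 - 5)*(-114968) = 11*(-114968) = -1264648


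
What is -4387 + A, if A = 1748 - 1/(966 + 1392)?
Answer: -6222763/2358 ≈ -2639.0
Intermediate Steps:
A = 4121783/2358 (A = 1748 - 1/2358 = 4121783/2358 ≈ 1748.0)
-4387 + A = -4387 + 4121783/2358 = -6222763/2358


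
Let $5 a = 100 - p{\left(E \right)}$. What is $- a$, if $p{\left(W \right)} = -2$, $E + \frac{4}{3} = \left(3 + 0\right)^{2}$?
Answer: $- \frac{102}{5} \approx -20.4$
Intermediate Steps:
$E = \frac{23}{3}$ ($E = - \frac{4}{3} + \left(3 + 0\right)^{2} = - \frac{4}{3} + 3^{2} = - \frac{4}{3} + 9 = \frac{23}{3} \approx 7.6667$)
$a = \frac{102}{5}$ ($a = \frac{100 - -2}{5} = \frac{100 + 2}{5} = \frac{1}{5} \cdot 102 = \frac{102}{5} \approx 20.4$)
$- a = \left(-1\right) \frac{102}{5} = - \frac{102}{5}$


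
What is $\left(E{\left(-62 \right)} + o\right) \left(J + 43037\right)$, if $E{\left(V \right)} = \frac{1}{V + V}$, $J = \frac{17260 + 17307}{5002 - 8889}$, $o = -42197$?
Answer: $- \frac{16829328246579}{9269} \approx -1.8157 \cdot 10^{9}$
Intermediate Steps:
$J = - \frac{2659}{299}$ ($J = \frac{34567}{-3887} = 34567 \left(- \frac{1}{3887}\right) = - \frac{2659}{299} \approx -8.893$)
$E{\left(V \right)} = \frac{1}{2 V}$
$\left(E{\left(-62 \right)} + o\right) \left(J + 43037\right) = \left(\frac{1}{2 \left(-62\right)} - 42197\right) \left(- \frac{2659}{299} + 43037\right) = \left(\frac{1}{2} \left(- \frac{1}{62}\right) - 42197\right) \frac{12865404}{299} = \left(- \frac{1}{124} - 42197\right) \frac{12865404}{299} = \left(- \frac{5232429}{124}\right) \frac{12865404}{299} = - \frac{16829328246579}{9269}$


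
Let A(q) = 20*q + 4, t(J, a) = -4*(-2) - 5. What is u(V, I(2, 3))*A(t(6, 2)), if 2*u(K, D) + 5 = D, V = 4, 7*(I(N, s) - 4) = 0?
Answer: -32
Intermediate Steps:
I(N, s) = 4 (I(N, s) = 4 + (1/7)*0 = 4 + 0 = 4)
t(J, a) = 3 (t(J, a) = 8 - 5 = 3)
u(K, D) = -5/2 + D/2
A(q) = 4 + 20*q
u(V, I(2, 3))*A(t(6, 2)) = (-5/2 + (1/2)*4)*(4 + 20*3) = (-5/2 + 2)*(4 + 60) = -1/2*64 = -32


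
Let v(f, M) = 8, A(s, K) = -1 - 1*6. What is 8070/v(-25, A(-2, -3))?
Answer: 4035/4 ≈ 1008.8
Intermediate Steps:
A(s, K) = -7 (A(s, K) = -1 - 6 = -7)
8070/v(-25, A(-2, -3)) = 8070/8 = 8070*(1/8) = 4035/4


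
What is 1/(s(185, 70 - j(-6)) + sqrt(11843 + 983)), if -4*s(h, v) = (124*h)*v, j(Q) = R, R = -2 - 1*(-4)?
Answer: -194990/76042193787 - 11*sqrt(106)/152084387574 ≈ -2.5650e-6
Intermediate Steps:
R = 2 (R = -2 + 4 = 2)
j(Q) = 2
s(h, v) = -31*h*v (s(h, v) = -124*h*v/4 = -31*h*v)
1/(s(185, 70 - j(-6)) + sqrt(11843 + 983)) = 1/(-31*185*(70 - 1*2) + sqrt(11843 + 983)) = 1/(-31*185*(70 - 2) + sqrt(12826)) = 1/(-31*185*68 + 11*sqrt(106)) = 1/(-389980 + 11*sqrt(106))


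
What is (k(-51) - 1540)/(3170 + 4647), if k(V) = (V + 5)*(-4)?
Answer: -1356/7817 ≈ -0.17347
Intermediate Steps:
k(V) = -20 - 4*V (k(V) = (5 + V)*(-4) = -20 - 4*V)
(k(-51) - 1540)/(3170 + 4647) = ((-20 - 4*(-51)) - 1540)/(3170 + 4647) = ((-20 + 204) - 1540)/7817 = (184 - 1540)*(1/7817) = -1356*1/7817 = -1356/7817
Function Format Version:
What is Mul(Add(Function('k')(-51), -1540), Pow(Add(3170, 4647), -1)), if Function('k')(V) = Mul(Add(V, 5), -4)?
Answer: Rational(-1356, 7817) ≈ -0.17347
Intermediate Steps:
Function('k')(V) = Add(-20, Mul(-4, V)) (Function('k')(V) = Mul(Add(5, V), -4) = Add(-20, Mul(-4, V)))
Mul(Add(Function('k')(-51), -1540), Pow(Add(3170, 4647), -1)) = Mul(Add(Add(-20, Mul(-4, -51)), -1540), Pow(Add(3170, 4647), -1)) = Mul(Add(Add(-20, 204), -1540), Pow(7817, -1)) = Mul(Add(184, -1540), Rational(1, 7817)) = Mul(-1356, Rational(1, 7817)) = Rational(-1356, 7817)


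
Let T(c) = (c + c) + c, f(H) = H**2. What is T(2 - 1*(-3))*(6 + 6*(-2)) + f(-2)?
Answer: -86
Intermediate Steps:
T(c) = 3*c (T(c) = 2*c + c = 3*c)
T(2 - 1*(-3))*(6 + 6*(-2)) + f(-2) = (3*(2 - 1*(-3)))*(6 + 6*(-2)) + (-2)**2 = (3*(2 + 3))*(6 - 12) + 4 = (3*5)*(-6) + 4 = 15*(-6) + 4 = -90 + 4 = -86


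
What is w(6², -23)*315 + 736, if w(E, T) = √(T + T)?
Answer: 736 + 315*I*√46 ≈ 736.0 + 2136.4*I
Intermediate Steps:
w(E, T) = √2*√T (w(E, T) = √(2*T) = √2*√T)
w(6², -23)*315 + 736 = (√2*√(-23))*315 + 736 = (√2*(I*√23))*315 + 736 = (I*√46)*315 + 736 = 315*I*√46 + 736 = 736 + 315*I*√46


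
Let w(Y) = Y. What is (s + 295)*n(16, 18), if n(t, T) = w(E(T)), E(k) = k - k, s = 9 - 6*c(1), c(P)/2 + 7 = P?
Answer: 0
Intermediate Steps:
c(P) = -14 + 2*P
s = 81 (s = 9 - 6*(-14 + 2*1) = 9 - 6*(-14 + 2) = 9 - 6*(-12) = 9 + 72 = 81)
E(k) = 0
n(t, T) = 0
(s + 295)*n(16, 18) = (81 + 295)*0 = 376*0 = 0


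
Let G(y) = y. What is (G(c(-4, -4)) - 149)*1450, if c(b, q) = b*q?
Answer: -192850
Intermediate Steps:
(G(c(-4, -4)) - 149)*1450 = (-4*(-4) - 149)*1450 = (16 - 149)*1450 = -133*1450 = -192850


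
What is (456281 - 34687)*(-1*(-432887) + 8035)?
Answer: 185890069668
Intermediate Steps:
(456281 - 34687)*(-1*(-432887) + 8035) = 421594*(432887 + 8035) = 421594*440922 = 185890069668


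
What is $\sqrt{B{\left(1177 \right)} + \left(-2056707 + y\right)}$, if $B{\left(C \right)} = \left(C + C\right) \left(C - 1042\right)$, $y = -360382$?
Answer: $i \sqrt{2099299} \approx 1448.9 i$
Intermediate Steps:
$B{\left(C \right)} = 2 C \left(-1042 + C\right)$
$\sqrt{B{\left(1177 \right)} + \left(-2056707 + y\right)} = \sqrt{2 \cdot 1177 \left(-1042 + 1177\right) - 2417089} = \sqrt{2 \cdot 1177 \cdot 135 - 2417089} = \sqrt{317790 - 2417089} = \sqrt{-2099299} = i \sqrt{2099299}$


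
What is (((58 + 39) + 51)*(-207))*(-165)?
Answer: 5054940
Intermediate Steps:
(((58 + 39) + 51)*(-207))*(-165) = ((97 + 51)*(-207))*(-165) = (148*(-207))*(-165) = -30636*(-165) = 5054940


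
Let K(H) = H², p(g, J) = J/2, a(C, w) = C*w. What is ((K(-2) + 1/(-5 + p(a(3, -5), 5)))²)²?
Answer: 104976/625 ≈ 167.96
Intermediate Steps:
p(g, J) = J/2 (p(g, J) = J*(½) = J/2)
((K(-2) + 1/(-5 + p(a(3, -5), 5)))²)² = (((-2)² + 1/(-5 + (½)*5))²)² = ((4 + 1/(-5 + 5/2))²)² = ((4 + 1/(-5/2))²)² = ((4 - ⅖)²)² = ((18/5)²)² = (324/25)² = 104976/625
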